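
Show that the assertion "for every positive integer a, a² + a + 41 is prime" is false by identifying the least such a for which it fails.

A counterexample is any positive integer a such that a² + a + 41 is not prime; we check each in order.
The first 39 eligible values, up to a = 39, all satisfy the conclusion.
a = 40: a² + a + 41 = 1681 = 41 × 41, composite.

a = 40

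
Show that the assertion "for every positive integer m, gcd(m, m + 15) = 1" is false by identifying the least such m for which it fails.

m = 3

Check each positive integer m in order until gcd(m, m + 15) > 1.
For m = 1, 2 the conclusion holds.
m = 3: gcd(3, 18) = 3.
Hence m = 3 is a counterexample.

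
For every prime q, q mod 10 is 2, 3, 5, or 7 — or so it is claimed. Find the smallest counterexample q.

We need the least prime q for which the claim fails.
For q = 2, 3, 5, 7 the conclusion holds.
q = 11: 11 mod 10 = 1 — not in {2, 3, 5, 7}.
So q = 11 is the smallest counterexample.

q = 11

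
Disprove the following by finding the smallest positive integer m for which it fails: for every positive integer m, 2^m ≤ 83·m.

Check each positive integer m in order until 2^m > 83·m.
For m = 1, 2, 3, 4, 5, 6, 7, 8, 9 the conclusion holds.
m = 10: 2^m = 1024 and 83·m = 830, so 1024 > 830.
Hence m = 10 is a counterexample.

m = 10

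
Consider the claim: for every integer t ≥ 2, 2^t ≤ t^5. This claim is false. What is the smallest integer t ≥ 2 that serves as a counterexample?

A counterexample is any integer t ≥ 2 such that 2^t > t^5; we check each in order.
For t = 2, 3, 4, 5, …, 20, 21, 22 the conclusion holds.
t = 23: 2^t = 8388608 and t^5 = 6436343, so 8388608 > 6436343.

t = 23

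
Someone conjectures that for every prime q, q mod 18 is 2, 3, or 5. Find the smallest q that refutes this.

q = 7

We need the least prime q for which the claim fails.
q = 2: 2 mod 18 = 2.
q = 3: 3 mod 18 = 3.
q = 5: 5 mod 18 = 5.
q = 7: 7 mod 18 = 7 — not in {2, 3, 5}.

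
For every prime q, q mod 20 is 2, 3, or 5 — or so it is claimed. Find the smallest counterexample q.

q = 7

We need the least prime q for which the claim fails.
For q = 2, 3, 5 the conclusion holds.
q = 7: 7 mod 20 = 7 — not in {2, 3, 5}.
Thus q = 7 disproves the claim, and no smaller q works.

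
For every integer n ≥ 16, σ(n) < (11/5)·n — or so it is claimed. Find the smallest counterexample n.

n = 24

Check each integer n ≥ 16 in order until the claim fails.
The first 8 eligible values, up to n = 23, all satisfy the conclusion.
n = 24: σ(24) = 60; 60 ≥ 264/5.
Thus n = 24 disproves the claim, and no smaller n works.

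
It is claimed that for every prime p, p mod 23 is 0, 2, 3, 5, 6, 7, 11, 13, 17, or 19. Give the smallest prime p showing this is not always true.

p = 31

Check each prime p in order until the claim fails.
For p = 2, 3, 5, 7, 11, 13, 17, 19, 23, 29 the conclusion holds.
p = 31: 31 mod 23 = 8 — not in {0, 2, 3, 5, 6, 7, 11, 13, 17, 19}.
Thus p = 31 disproves the claim, and no smaller p works.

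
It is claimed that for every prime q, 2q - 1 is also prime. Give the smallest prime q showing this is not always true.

For q = 2, 3 the conclusion holds.
q = 5: 2q - 1 = 9 = 3 × 3, not prime.

q = 5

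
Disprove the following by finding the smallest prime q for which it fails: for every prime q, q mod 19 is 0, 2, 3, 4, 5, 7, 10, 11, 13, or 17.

A counterexample is any prime q such that the claim fails; we check each in order.
For q = 2, 3, 5, 7, 11, 13, 17, 19, 23, 29 the conclusion holds.
q = 31: 31 mod 19 = 12 — not in {0, 2, 3, 4, 5, 7, 10, 11, 13, 17}.

q = 31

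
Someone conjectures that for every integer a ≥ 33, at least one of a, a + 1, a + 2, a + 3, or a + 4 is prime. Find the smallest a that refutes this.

a = 48

For a = 33, 34, 35, 36, …, 45, 46, 47 the conclusion holds.
a = 48: 48 = 2 × 24; 49 = 7 × 7; 50 = 2 × 25; 51 = 3 × 17; 52 = 2 × 26 — all composite.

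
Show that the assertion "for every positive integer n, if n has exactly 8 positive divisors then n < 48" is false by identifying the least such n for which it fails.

Check each positive integer n in order until n has exactly 8 positive divisors but the claim fails.
For n = 24, 30, 40, 42 the conclusion holds.
n = 54: τ(54) = 8; 54 ≥ 48.

n = 54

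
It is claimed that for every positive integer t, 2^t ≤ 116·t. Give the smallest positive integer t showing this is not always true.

The first 10 eligible values, up to t = 10, all satisfy the conclusion.
t = 11: 2^t = 2048 and 116·t = 1276, so 2048 > 1276.

t = 11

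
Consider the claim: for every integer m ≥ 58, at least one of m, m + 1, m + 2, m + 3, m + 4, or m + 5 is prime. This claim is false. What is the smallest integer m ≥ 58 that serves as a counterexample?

For m = 58, 59, 60, 61, …, 87, 88, 89 the conclusion holds.
m = 90: 90 = 2 × 45; 91 = 7 × 13; 92 = 2 × 46; 93 = 3 × 31; 94 = 2 × 47; 95 = 5 × 19 — all composite.
So m = 90 is the smallest counterexample.

m = 90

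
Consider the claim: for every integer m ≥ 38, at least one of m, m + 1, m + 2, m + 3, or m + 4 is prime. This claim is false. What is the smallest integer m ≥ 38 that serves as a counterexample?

m = 48

Check each integer m ≥ 38 in order until m, m + 1, m + 2, m + 3, m + 4 are all composite.
The first 10 eligible values, up to m = 47, all satisfy the conclusion.
m = 48: 48 = 2 × 24; 49 = 7 × 7; 50 = 2 × 25; 51 = 3 × 17; 52 = 2 × 26 — all composite.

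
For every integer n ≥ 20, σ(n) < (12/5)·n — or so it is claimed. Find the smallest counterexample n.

The first 4 eligible values, up to n = 23, all satisfy the conclusion.
n = 24: σ(24) = 60; 60 ≥ 288/5.
So n = 24 is the smallest counterexample.

n = 24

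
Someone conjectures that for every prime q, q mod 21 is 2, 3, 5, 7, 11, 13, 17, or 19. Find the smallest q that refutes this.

q = 29

We need the least prime q for which the claim fails.
The first 9 eligible values, up to q = 23, all satisfy the conclusion.
q = 29: 29 mod 21 = 8 — not in {2, 3, 5, 7, 11, 13, 17, 19}.
Hence q = 29 is a counterexample.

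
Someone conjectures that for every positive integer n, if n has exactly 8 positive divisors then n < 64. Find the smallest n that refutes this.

n = 66

For n = 24, 30, 40, 42, 54, 56 the conclusion holds.
n = 66: τ(66) = 8; 66 ≥ 64.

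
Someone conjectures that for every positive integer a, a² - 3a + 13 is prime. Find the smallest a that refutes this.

We need the least positive integer a for which a² - 3a + 13 is not prime.
For a = 1, 2, 3, 4, …, 9, 10, 11 the conclusion holds.
a = 12: a² - 3a + 13 = 121 = 11 × 11, composite.

a = 12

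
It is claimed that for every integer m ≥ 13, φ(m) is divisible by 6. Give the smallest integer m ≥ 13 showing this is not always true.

m = 15

We need the least integer m ≥ 13 for which φ(m) is not divisible by 6.
m = 13: φ(13) = 12; 12 mod 6 = 0.
m = 14: φ(14) = 6; 6 mod 6 = 0.
m = 15: φ(15) = 8; 8 mod 6 = 2.
So m = 15 is the smallest counterexample.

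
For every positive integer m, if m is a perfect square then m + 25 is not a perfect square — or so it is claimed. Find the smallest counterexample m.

m = 144

For m = 1, 4, 9, 16, …, 81, 100, 121 the conclusion holds.
m = 144: 144 = 12² and 144 + 25 = 169 = 13².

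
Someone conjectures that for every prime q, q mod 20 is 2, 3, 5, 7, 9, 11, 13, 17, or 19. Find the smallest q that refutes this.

Check each prime q in order until the claim fails.
For q = 2, 3, 5, 7, …, 29, 31, 37 the conclusion holds.
q = 41: 41 mod 20 = 1 — not in {2, 3, 5, 7, 9, 11, 13, 17, 19}.
Thus q = 41 disproves the claim, and no smaller q works.

q = 41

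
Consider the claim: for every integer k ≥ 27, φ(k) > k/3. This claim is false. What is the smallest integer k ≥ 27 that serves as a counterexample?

We need the least integer k ≥ 27 for which the claim fails.
k = 27: φ(27) = 18 and 27/3 = 9, so φ(27) > 27/3.
k = 28: φ(28) = 12 and 28/3 = 28/3, so φ(28) > 28/3.
k = 29: φ(29) = 28 and 29/3 = 29/3, so φ(29) > 29/3.
k = 30: φ(30) = 8 and 30/3 = 10, so φ(30) ≤ 30/3.

k = 30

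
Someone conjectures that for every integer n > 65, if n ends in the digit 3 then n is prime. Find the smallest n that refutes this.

For n = 73, 83 the conclusion holds.
n = 93: 93 ends in 3; 93 = 3 × 31, composite.
So n = 93 is the smallest counterexample.

n = 93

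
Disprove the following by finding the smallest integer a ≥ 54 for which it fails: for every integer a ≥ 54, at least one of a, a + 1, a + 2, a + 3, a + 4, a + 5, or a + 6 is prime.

The first 36 eligible values, up to a = 89, all satisfy the conclusion.
a = 90: 90 = 2 × 45; 91 = 7 × 13; 92 = 2 × 46; 93 = 3 × 31; 94 = 2 × 47; 95 = 5 × 19; 96 = 2 × 48 — all composite.
So a = 90 is the smallest counterexample.

a = 90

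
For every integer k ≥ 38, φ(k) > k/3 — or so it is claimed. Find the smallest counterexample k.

k = 42

k = 38: φ(38) = 18 and 38/3 = 38/3, so φ(38) > 38/3.
k = 39: φ(39) = 24 and 39/3 = 13, so φ(39) > 39/3.
k = 40: φ(40) = 16 and 40/3 = 40/3, so φ(40) > 40/3.
k = 41: φ(41) = 40 and 41/3 = 41/3, so φ(41) > 41/3.
k = 42: φ(42) = 12 and 42/3 = 14, so φ(42) ≤ 42/3.
Hence k = 42 is a counterexample.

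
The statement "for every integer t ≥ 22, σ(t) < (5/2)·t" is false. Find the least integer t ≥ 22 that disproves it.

t = 24

A counterexample is any integer t ≥ 22 such that the claim fails; we check each in order.
For t = 22, 23 the conclusion holds.
t = 24: σ(24) = 60; 60 ≥ 60.
So t = 24 is the smallest counterexample.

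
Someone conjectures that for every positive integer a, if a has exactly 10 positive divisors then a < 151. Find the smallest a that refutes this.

a = 162

a = 48: τ(48) = 10; 48 < 151.
a = 80: τ(80) = 10; 80 < 151.
a = 112: τ(112) = 10; 112 < 151.
a = 162: τ(162) = 10; 162 ≥ 151.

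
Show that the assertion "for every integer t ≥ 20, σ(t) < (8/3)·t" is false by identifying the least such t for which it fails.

Check each integer t ≥ 20 in order until the claim fails.
For t = 20, 21, 22, 23, …, 57, 58, 59 the conclusion holds.
t = 60: σ(60) = 168; 168 ≥ 160.
So t = 60 is the smallest counterexample.

t = 60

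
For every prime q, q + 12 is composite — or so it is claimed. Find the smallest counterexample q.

q = 5

Check each prime q in order until q + 12 is prime.
For q = 2, 3 the conclusion holds.
q = 5: q + 12 = 17, prime — not composite.
So q = 5 is the smallest counterexample.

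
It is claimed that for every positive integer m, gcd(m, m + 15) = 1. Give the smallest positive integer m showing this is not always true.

We need the least positive integer m for which gcd(m, m + 15) > 1.
For m = 1, 2 the conclusion holds.
m = 3: gcd(3, 18) = 3.

m = 3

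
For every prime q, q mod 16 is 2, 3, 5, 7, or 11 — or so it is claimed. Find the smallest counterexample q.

A counterexample is any prime q such that the claim fails; we check each in order.
For q = 2, 3, 5, 7, 11 the conclusion holds.
q = 13: 13 mod 16 = 13 — not in {2, 3, 5, 7, 11}.
Thus q = 13 disproves the claim, and no smaller q works.

q = 13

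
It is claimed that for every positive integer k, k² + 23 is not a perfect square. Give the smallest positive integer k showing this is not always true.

A counterexample is any positive integer k such that k² + 23 is a perfect square; we check each in order.
The first 10 eligible values, up to k = 10, all satisfy the conclusion.
k = 11: 11² + 23 = 144 = 12², a perfect square.

k = 11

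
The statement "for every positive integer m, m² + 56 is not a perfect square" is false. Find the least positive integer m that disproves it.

m = 5

A counterexample is any positive integer m such that m² + 56 is a perfect square; we check each in order.
For m = 1, 2, 3, 4 the conclusion holds.
m = 5: 5² + 56 = 81 = 9², a perfect square.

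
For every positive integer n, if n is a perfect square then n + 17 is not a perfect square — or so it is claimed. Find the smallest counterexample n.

n = 64

Check each positive integer n in order until n is a perfect square but n + 17 is a perfect square.
For n = 1, 4, 9, 16, 25, 36, 49 the conclusion holds.
n = 64: 64 = 8² and 64 + 17 = 81 = 9².
So n = 64 is the smallest counterexample.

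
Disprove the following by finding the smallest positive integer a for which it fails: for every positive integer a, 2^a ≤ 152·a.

a = 11

The first 10 eligible values, up to a = 10, all satisfy the conclusion.
a = 11: 2^a = 2048 and 152·a = 1672, so 2048 > 1672.
So a = 11 is the smallest counterexample.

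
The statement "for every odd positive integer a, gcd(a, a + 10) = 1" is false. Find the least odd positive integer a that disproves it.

For a = 1, 3 the conclusion holds.
a = 5: gcd(5, 15) = 5.
Hence a = 5 is a counterexample.

a = 5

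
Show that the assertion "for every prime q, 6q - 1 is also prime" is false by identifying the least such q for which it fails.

q = 11

We need the least prime q for which 6q - 1 is not prime.
q = 2: 6q - 1 = 11, prime.
q = 3: 6q - 1 = 17, prime.
q = 5: 6q - 1 = 29, prime.
q = 7: 6q - 1 = 41, prime.
q = 11: 6q - 1 = 65 = 5 × 13, not prime.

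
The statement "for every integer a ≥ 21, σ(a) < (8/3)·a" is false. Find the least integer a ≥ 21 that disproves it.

Check each integer a ≥ 21 in order until the claim fails.
The first 39 eligible values, up to a = 59, all satisfy the conclusion.
a = 60: σ(60) = 168; 168 ≥ 160.

a = 60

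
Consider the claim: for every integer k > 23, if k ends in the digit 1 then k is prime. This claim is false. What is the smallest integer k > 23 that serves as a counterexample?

Check each integer k > 23 in order until k ends in the digit 1 but k is not prime.
For k = 31, 41 the conclusion holds.
k = 51: 51 ends in 1; 51 = 3 × 17, composite.
Thus k = 51 disproves the claim, and no smaller k works.

k = 51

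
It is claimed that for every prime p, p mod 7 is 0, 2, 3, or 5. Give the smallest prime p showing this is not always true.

The first 4 eligible values, up to p = 7, all satisfy the conclusion.
p = 11: 11 mod 7 = 4 — not in {0, 2, 3, 5}.
So p = 11 is the smallest counterexample.

p = 11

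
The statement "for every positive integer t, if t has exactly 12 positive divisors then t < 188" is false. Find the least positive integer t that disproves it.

We need the least positive integer t for which t has exactly 12 positive divisors but the claim fails.
For t = 60, 72, 84, 90, …, 150, 156, 160 the conclusion holds.
t = 198: τ(198) = 12; 198 ≥ 188.

t = 198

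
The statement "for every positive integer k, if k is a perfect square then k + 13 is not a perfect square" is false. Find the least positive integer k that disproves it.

k = 36

We need the least positive integer k for which k is a perfect square but k + 13 is a perfect square.
k = 1: 1 + 13 = 14, not a perfect square.
k = 4: 4 + 13 = 17, not a perfect square.
k = 9: 9 + 13 = 22, not a perfect square.
k = 16: 16 + 13 = 29, not a perfect square.
k = 25: 25 + 13 = 38, not a perfect square.
k = 36: 36 = 6² and 36 + 13 = 49 = 7².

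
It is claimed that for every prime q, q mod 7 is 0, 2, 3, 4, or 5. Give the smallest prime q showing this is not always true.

q = 13

Check each prime q in order until the claim fails.
The first 5 eligible values, up to q = 11, all satisfy the conclusion.
q = 13: 13 mod 7 = 6 — not in {0, 2, 3, 4, 5}.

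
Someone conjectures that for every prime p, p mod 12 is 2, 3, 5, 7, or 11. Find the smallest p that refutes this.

p = 13

p = 2: 2 mod 12 = 2.
p = 3: 3 mod 12 = 3.
p = 5: 5 mod 12 = 5.
p = 7: 7 mod 12 = 7.
p = 11: 11 mod 12 = 11.
p = 13: 13 mod 12 = 1 — not in {2, 3, 5, 7, 11}.
Hence p = 13 is a counterexample.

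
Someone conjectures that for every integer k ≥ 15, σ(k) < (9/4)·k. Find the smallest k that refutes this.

We need the least integer k ≥ 15 for which the claim fails.
For k = 15, 16, 17, 18, 19, 20, 21, 22, 23 the conclusion holds.
k = 24: σ(24) = 60; 60 ≥ 54.

k = 24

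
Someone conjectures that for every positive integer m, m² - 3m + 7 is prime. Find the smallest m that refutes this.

m = 6

A counterexample is any positive integer m such that m² - 3m + 7 is not prime; we check each in order.
m = 1: m² - 3m + 7 = 5, prime.
m = 2: m² - 3m + 7 = 5, prime.
m = 3: m² - 3m + 7 = 7, prime.
m = 4: m² - 3m + 7 = 11, prime.
m = 5: m² - 3m + 7 = 17, prime.
m = 6: m² - 3m + 7 = 25 = 5 × 5, composite.
Thus m = 6 disproves the claim, and no smaller m works.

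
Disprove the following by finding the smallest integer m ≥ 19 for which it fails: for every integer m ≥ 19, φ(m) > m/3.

m = 24

A counterexample is any integer m ≥ 19 such that the claim fails; we check each in order.
The first 5 eligible values, up to m = 23, all satisfy the conclusion.
m = 24: φ(24) = 8 and 24/3 = 8, so φ(24) ≤ 24/3.
Thus m = 24 disproves the claim, and no smaller m works.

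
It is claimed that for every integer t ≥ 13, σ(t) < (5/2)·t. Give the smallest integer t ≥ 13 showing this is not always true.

t = 24

We need the least integer t ≥ 13 for which the claim fails.
The first 11 eligible values, up to t = 23, all satisfy the conclusion.
t = 24: σ(24) = 60; 60 ≥ 60.
So t = 24 is the smallest counterexample.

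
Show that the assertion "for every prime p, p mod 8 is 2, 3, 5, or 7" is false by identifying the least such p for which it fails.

p = 17

We need the least prime p for which the claim fails.
p = 2: 2 mod 8 = 2.
p = 3: 3 mod 8 = 3.
p = 5: 5 mod 8 = 5.
p = 7: 7 mod 8 = 7.
p = 11: 11 mod 8 = 3.
p = 13: 13 mod 8 = 5.
p = 17: 17 mod 8 = 1 — not in {2, 3, 5, 7}.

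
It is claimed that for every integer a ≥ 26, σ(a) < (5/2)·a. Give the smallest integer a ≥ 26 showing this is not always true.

A counterexample is any integer a ≥ 26 such that the claim fails; we check each in order.
The first 10 eligible values, up to a = 35, all satisfy the conclusion.
a = 36: σ(36) = 91; 91 ≥ 90.

a = 36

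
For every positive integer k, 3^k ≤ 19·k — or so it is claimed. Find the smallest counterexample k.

Check each positive integer k in order until 3^k > 19·k.
k = 1: 3^k = 3 and 19·k = 19, so 3 ≤ 19.
k = 2: 3^k = 9 and 19·k = 38, so 9 ≤ 38.
k = 3: 3^k = 27 and 19·k = 57, so 27 ≤ 57.
k = 4: 3^k = 81 and 19·k = 76, so 81 > 76.
Thus k = 4 disproves the claim, and no smaller k works.

k = 4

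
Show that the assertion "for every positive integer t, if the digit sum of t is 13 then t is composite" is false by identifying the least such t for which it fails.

t = 67

t = 49: digit sum 13; 49 is composite.
t = 58: digit sum 13; 58 is composite.
t = 67: digit sum 13; 67 is prime, not composite.
Thus t = 67 disproves the claim, and no smaller t works.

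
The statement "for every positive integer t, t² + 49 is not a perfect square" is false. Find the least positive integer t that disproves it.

We need the least positive integer t for which t² + 49 is a perfect square.
The first 23 eligible values, up to t = 23, all satisfy the conclusion.
t = 24: 24² + 49 = 625 = 25², a perfect square.

t = 24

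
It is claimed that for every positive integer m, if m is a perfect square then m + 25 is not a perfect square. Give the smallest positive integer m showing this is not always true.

For m = 1, 4, 9, 16, …, 81, 100, 121 the conclusion holds.
m = 144: 144 = 12² and 144 + 25 = 169 = 13².
So m = 144 is the smallest counterexample.

m = 144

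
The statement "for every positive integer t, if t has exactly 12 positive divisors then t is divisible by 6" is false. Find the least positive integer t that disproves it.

t = 140

Check each positive integer t in order until t has exactly 12 positive divisors but t is not divisible by 6.
t = 60: τ(60) = 12; 60 mod 6 = 0.
t = 72: τ(72) = 12; 72 mod 6 = 0.
t = 84: τ(84) = 12; 84 mod 6 = 0.
t = 90: τ(90) = 12; 90 mod 6 = 0.
t = 96: τ(96) = 12; 96 mod 6 = 0.
t = 108: τ(108) = 12; 108 mod 6 = 0.
t = 126: τ(126) = 12; 126 mod 6 = 0.
t = 132: τ(132) = 12; 132 mod 6 = 0.
t = 140: τ(140) = 12; 140 mod 6 = 2.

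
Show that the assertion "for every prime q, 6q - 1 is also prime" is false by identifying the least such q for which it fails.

Check each prime q in order until 6q - 1 is not prime.
The first 4 eligible values, up to q = 7, all satisfy the conclusion.
q = 11: 6q - 1 = 65 = 5 × 13, not prime.
Thus q = 11 disproves the claim, and no smaller q works.

q = 11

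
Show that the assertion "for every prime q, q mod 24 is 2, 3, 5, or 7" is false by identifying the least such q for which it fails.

A counterexample is any prime q such that the claim fails; we check each in order.
q = 2: 2 mod 24 = 2.
q = 3: 3 mod 24 = 3.
q = 5: 5 mod 24 = 5.
q = 7: 7 mod 24 = 7.
q = 11: 11 mod 24 = 11 — not in {2, 3, 5, 7}.

q = 11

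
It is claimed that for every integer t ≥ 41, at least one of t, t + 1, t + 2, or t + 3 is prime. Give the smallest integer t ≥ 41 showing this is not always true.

t = 48

A counterexample is any integer t ≥ 41 such that t, t + 1, t + 2, t + 3 are all composite; we check each in order.
t = 41: 41 is prime.
t = 42: 43 is prime.
t = 43: 43 is prime.
t = 44: 47 is prime.
t = 45: 47 is prime.
t = 46: 47 is prime.
t = 47: 47 is prime.
t = 48: 48 = 2 × 24; 49 = 7 × 7; 50 = 2 × 25; 51 = 3 × 17 — all composite.
Hence t = 48 is a counterexample.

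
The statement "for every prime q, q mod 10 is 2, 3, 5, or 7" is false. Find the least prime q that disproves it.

q = 11

The first 4 eligible values, up to q = 7, all satisfy the conclusion.
q = 11: 11 mod 10 = 1 — not in {2, 3, 5, 7}.
So q = 11 is the smallest counterexample.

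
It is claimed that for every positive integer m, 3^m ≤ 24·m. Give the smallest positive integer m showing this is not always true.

A counterexample is any positive integer m such that 3^m > 24·m; we check each in order.
m = 1: 3^m = 3 and 24·m = 24, so 3 ≤ 24.
m = 2: 3^m = 9 and 24·m = 48, so 9 ≤ 48.
m = 3: 3^m = 27 and 24·m = 72, so 27 ≤ 72.
m = 4: 3^m = 81 and 24·m = 96, so 81 ≤ 96.
m = 5: 3^m = 243 and 24·m = 120, so 243 > 120.
Thus m = 5 disproves the claim, and no smaller m works.

m = 5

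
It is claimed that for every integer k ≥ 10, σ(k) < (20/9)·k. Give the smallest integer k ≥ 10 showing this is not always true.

We need the least integer k ≥ 10 for which the claim fails.
k = 10: σ(10) = 18; 18 < 200/9.
k = 11: σ(11) = 12; 12 < 220/9.
k = 12: σ(12) = 28; 28 ≥ 80/3.
Thus k = 12 disproves the claim, and no smaller k works.

k = 12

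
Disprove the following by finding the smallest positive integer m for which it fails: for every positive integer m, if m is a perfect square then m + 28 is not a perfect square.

The first 5 eligible values, up to m = 25, all satisfy the conclusion.
m = 36: 36 = 6² and 36 + 28 = 64 = 8².
Hence m = 36 is a counterexample.

m = 36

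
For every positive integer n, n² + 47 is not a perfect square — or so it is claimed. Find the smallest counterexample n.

The first 22 eligible values, up to n = 22, all satisfy the conclusion.
n = 23: 23² + 47 = 576 = 24², a perfect square.

n = 23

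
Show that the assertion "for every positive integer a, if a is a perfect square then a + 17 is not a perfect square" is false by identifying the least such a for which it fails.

a = 64

We need the least positive integer a for which a is a perfect square but a + 17 is a perfect square.
For a = 1, 4, 9, 16, 25, 36, 49 the conclusion holds.
a = 64: 64 = 8² and 64 + 17 = 81 = 9².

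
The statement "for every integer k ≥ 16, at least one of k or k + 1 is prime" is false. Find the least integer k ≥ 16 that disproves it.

k = 20

k = 16: 17 is prime.
k = 17: 17 is prime.
k = 18: 19 is prime.
k = 19: 19 is prime.
k = 20: 20 = 2 × 10; 21 = 3 × 7 — both composite.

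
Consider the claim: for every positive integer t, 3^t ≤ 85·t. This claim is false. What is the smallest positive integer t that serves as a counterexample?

t = 6

Check each positive integer t in order until 3^t > 85·t.
t = 1: 3^t = 3 and 85·t = 85, so 3 ≤ 85.
t = 2: 3^t = 9 and 85·t = 170, so 9 ≤ 170.
t = 3: 3^t = 27 and 85·t = 255, so 27 ≤ 255.
t = 4: 3^t = 81 and 85·t = 340, so 81 ≤ 340.
t = 5: 3^t = 243 and 85·t = 425, so 243 ≤ 425.
t = 6: 3^t = 729 and 85·t = 510, so 729 > 510.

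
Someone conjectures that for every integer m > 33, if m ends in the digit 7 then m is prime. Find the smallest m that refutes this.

m = 57

Check each integer m > 33 in order until m ends in the digit 7 but m is not prime.
For m = 37, 47 the conclusion holds.
m = 57: 57 ends in 7; 57 = 3 × 19, composite.
So m = 57 is the smallest counterexample.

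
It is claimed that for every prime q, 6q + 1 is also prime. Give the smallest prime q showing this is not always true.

A counterexample is any prime q such that 6q + 1 is not prime; we check each in order.
The first 7 eligible values, up to q = 17, all satisfy the conclusion.
q = 19: 6q + 1 = 115 = 5 × 23, not prime.

q = 19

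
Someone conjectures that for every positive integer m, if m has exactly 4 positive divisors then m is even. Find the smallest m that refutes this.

Check each positive integer m in order until m has exactly 4 positive divisors but m is odd.
For m = 6, 8, 10, 14 the conclusion holds.
m = 15: divisors of 15: 1, 3, 5, 15; 15 is odd.
So m = 15 is the smallest counterexample.

m = 15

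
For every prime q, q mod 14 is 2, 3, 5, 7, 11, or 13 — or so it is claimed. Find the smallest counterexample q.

For q = 2, 3, 5, 7, 11, 13, 17, 19 the conclusion holds.
q = 23: 23 mod 14 = 9 — not in {2, 3, 5, 7, 11, 13}.
Hence q = 23 is a counterexample.

q = 23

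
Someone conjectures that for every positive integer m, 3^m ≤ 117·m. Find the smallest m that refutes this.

A counterexample is any positive integer m such that 3^m > 117·m; we check each in order.
For m = 1, 2, 3, 4, 5 the conclusion holds.
m = 6: 3^m = 729 and 117·m = 702, so 729 > 702.

m = 6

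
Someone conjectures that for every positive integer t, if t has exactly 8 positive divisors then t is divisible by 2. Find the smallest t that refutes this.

Check each positive integer t in order until t has exactly 8 positive divisors but t is not divisible by 2.
The first 12 eligible values, up to t = 104, all satisfy the conclusion.
t = 105: τ(105) = 8; 105 mod 2 = 1.
Thus t = 105 disproves the claim, and no smaller t works.

t = 105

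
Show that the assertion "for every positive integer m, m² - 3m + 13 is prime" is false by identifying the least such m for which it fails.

m = 12

For m = 1, 2, 3, 4, …, 9, 10, 11 the conclusion holds.
m = 12: m² - 3m + 13 = 121 = 11 × 11, composite.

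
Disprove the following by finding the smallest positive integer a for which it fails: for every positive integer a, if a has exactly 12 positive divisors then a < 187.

A counterexample is any positive integer a such that a has exactly 12 positive divisors but the claim fails; we check each in order.
For a = 60, 72, 84, 90, …, 150, 156, 160 the conclusion holds.
a = 198: τ(198) = 12; 198 ≥ 187.

a = 198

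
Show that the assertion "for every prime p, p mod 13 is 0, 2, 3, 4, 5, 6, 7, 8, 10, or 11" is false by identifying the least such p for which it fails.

For p = 2, 3, 5, 7, …, 41, 43, 47 the conclusion holds.
p = 53: 53 mod 13 = 1 — not in {0, 2, 3, 4, 5, 6, 7, 8, 10, 11}.

p = 53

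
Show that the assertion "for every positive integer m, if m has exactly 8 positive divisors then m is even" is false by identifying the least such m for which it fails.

m = 105

We need the least positive integer m for which m has exactly 8 positive divisors but m is odd.
For m = 24, 30, 40, 42, …, 88, 102, 104 the conclusion holds.
m = 105: divisors of 105: 1, 3, 5, 7, 15, 21, 35, 105; 105 is odd.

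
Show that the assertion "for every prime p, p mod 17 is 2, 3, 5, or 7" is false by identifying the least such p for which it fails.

p = 11

A counterexample is any prime p such that the claim fails; we check each in order.
p = 2: 2 mod 17 = 2.
p = 3: 3 mod 17 = 3.
p = 5: 5 mod 17 = 5.
p = 7: 7 mod 17 = 7.
p = 11: 11 mod 17 = 11 — not in {2, 3, 5, 7}.
Hence p = 11 is a counterexample.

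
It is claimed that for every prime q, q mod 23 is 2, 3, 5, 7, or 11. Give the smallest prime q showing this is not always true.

We need the least prime q for which the claim fails.
For q = 2, 3, 5, 7, 11 the conclusion holds.
q = 13: 13 mod 23 = 13 — not in {2, 3, 5, 7, 11}.

q = 13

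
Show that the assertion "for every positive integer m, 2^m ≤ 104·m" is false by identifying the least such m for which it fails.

For m = 1, 2, 3, 4, 5, 6, 7, 8, 9, 10 the conclusion holds.
m = 11: 2^m = 2048 and 104·m = 1144, so 2048 > 1144.
Thus m = 11 disproves the claim, and no smaller m works.

m = 11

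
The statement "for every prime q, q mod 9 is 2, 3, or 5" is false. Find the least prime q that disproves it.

Check each prime q in order until the claim fails.
q = 2: 2 mod 9 = 2.
q = 3: 3 mod 9 = 3.
q = 5: 5 mod 9 = 5.
q = 7: 7 mod 9 = 7 — not in {2, 3, 5}.

q = 7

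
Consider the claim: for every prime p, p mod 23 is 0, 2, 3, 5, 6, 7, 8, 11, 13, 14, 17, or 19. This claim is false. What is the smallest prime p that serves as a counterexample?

p = 41

The first 12 eligible values, up to p = 37, all satisfy the conclusion.
p = 41: 41 mod 23 = 18 — not in {0, 2, 3, 5, 6, 7, 8, 11, 13, 14, 17, 19}.
Thus p = 41 disproves the claim, and no smaller p works.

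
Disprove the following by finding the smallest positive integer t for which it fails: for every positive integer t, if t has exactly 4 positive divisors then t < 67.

t = 69

Check each positive integer t in order until t has exactly 4 positive divisors but the claim fails.
For t = 6, 8, 10, 14, …, 58, 62, 65 the conclusion holds.
t = 69: τ(69) = 4; 69 ≥ 67.
So t = 69 is the smallest counterexample.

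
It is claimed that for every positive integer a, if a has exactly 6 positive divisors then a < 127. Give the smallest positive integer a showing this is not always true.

a = 147

The first 19 eligible values, up to a = 124, all satisfy the conclusion.
a = 147: τ(147) = 6; 147 ≥ 127.
So a = 147 is the smallest counterexample.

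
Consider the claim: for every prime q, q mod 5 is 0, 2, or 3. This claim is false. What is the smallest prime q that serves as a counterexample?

q = 11

Check each prime q in order until the claim fails.
For q = 2, 3, 5, 7 the conclusion holds.
q = 11: 11 mod 5 = 1 — not in {0, 2, 3}.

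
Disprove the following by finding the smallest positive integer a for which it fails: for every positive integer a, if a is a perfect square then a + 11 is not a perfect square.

We need the least positive integer a for which a is a perfect square but a + 11 is a perfect square.
The first 4 eligible values, up to a = 16, all satisfy the conclusion.
a = 25: 25 = 5² and 25 + 11 = 36 = 6².
Thus a = 25 disproves the claim, and no smaller a works.

a = 25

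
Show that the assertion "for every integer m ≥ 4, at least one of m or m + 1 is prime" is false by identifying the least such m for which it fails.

A counterexample is any integer m ≥ 4 such that m, m + 1 are both composite; we check each in order.
m = 4: 5 is prime.
m = 5: 5 is prime.
m = 6: 7 is prime.
m = 7: 7 is prime.
m = 8: 8 = 2 × 4; 9 = 3 × 3 — both composite.

m = 8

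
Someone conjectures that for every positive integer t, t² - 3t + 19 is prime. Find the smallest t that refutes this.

t = 18

We need the least positive integer t for which t² - 3t + 19 is not prime.
For t = 1, 2, 3, 4, …, 15, 16, 17 the conclusion holds.
t = 18: t² - 3t + 19 = 289 = 17 × 17, composite.
So t = 18 is the smallest counterexample.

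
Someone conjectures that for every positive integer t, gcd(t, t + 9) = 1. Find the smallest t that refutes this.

t = 3

We need the least positive integer t for which gcd(t, t + 9) > 1.
t = 1: gcd(1, 10) = 1.
t = 2: gcd(2, 11) = 1.
t = 3: gcd(3, 12) = 3.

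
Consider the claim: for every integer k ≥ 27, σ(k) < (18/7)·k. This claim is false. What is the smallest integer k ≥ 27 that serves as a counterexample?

A counterexample is any integer k ≥ 27 such that the claim fails; we check each in order.
For k = 27, 28, 29, 30, …, 45, 46, 47 the conclusion holds.
k = 48: σ(48) = 124; 124 ≥ 864/7.
So k = 48 is the smallest counterexample.

k = 48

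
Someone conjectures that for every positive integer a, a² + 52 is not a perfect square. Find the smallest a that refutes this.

a = 12

For a = 1, 2, 3, 4, …, 9, 10, 11 the conclusion holds.
a = 12: 12² + 52 = 196 = 14², a perfect square.
Thus a = 12 disproves the claim, and no smaller a works.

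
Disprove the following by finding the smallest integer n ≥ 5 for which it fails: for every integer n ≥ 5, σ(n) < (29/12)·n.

n = 24

Check each integer n ≥ 5 in order until the claim fails.
For n = 5, 6, 7, 8, …, 21, 22, 23 the conclusion holds.
n = 24: σ(24) = 60; 60 ≥ 58.
Thus n = 24 disproves the claim, and no smaller n works.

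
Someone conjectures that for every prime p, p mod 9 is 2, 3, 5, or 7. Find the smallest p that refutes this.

p = 13

The first 5 eligible values, up to p = 11, all satisfy the conclusion.
p = 13: 13 mod 9 = 4 — not in {2, 3, 5, 7}.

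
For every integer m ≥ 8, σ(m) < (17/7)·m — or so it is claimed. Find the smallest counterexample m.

m = 24

For m = 8, 9, 10, 11, …, 21, 22, 23 the conclusion holds.
m = 24: σ(24) = 60; 60 ≥ 408/7.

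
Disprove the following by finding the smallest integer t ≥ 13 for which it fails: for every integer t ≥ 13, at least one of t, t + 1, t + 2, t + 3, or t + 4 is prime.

We need the least integer t ≥ 13 for which t, t + 1, t + 2, t + 3, t + 4 are all composite.
For t = 13, 14, 15, 16, …, 21, 22, 23 the conclusion holds.
t = 24: 24 = 2 × 12; 25 = 5 × 5; 26 = 2 × 13; 27 = 3 × 9; 28 = 2 × 14 — all composite.
So t = 24 is the smallest counterexample.

t = 24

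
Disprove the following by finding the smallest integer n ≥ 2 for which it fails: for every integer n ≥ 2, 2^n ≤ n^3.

Check each integer n ≥ 2 in order until 2^n > n^3.
n = 2: 2^n = 4 and n^3 = 8, so 4 ≤ 8.
n = 3: 2^n = 8 and n^3 = 27, so 8 ≤ 27.
n = 4: 2^n = 16 and n^3 = 64, so 16 ≤ 64.
n = 5: 2^n = 32 and n^3 = 125, so 32 ≤ 125.
n = 6: 2^n = 64 and n^3 = 216, so 64 ≤ 216.
n = 7: 2^n = 128 and n^3 = 343, so 128 ≤ 343.
n = 8: 2^n = 256 and n^3 = 512, so 256 ≤ 512.
n = 9: 2^n = 512 and n^3 = 729, so 512 ≤ 729.
n = 10: 2^n = 1024 and n^3 = 1000, so 1024 > 1000.

n = 10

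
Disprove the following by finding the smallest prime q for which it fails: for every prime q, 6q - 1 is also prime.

q = 11

q = 2: 6q - 1 = 11, prime.
q = 3: 6q - 1 = 17, prime.
q = 5: 6q - 1 = 29, prime.
q = 7: 6q - 1 = 41, prime.
q = 11: 6q - 1 = 65 = 5 × 13, not prime.
Thus q = 11 disproves the claim, and no smaller q works.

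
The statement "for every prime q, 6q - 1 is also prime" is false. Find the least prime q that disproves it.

q = 11

We need the least prime q for which 6q - 1 is not prime.
q = 2: 6q - 1 = 11, prime.
q = 3: 6q - 1 = 17, prime.
q = 5: 6q - 1 = 29, prime.
q = 7: 6q - 1 = 41, prime.
q = 11: 6q - 1 = 65 = 5 × 13, not prime.
Hence q = 11 is a counterexample.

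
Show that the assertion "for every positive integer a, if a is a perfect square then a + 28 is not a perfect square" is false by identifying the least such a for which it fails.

Check each positive integer a in order until a is a perfect square but a + 28 is a perfect square.
The first 5 eligible values, up to a = 25, all satisfy the conclusion.
a = 36: 36 = 6² and 36 + 28 = 64 = 8².

a = 36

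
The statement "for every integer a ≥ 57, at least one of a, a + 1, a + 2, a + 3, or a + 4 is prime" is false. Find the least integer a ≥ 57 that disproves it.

For a = 57, 58, 59, 60, 61 the conclusion holds.
a = 62: 62 = 2 × 31; 63 = 3 × 21; 64 = 2 × 32; 65 = 5 × 13; 66 = 2 × 33 — all composite.

a = 62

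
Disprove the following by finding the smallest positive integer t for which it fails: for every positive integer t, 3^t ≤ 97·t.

t = 1: 3^t = 3 and 97·t = 97, so 3 ≤ 97.
t = 2: 3^t = 9 and 97·t = 194, so 9 ≤ 194.
t = 3: 3^t = 27 and 97·t = 291, so 27 ≤ 291.
t = 4: 3^t = 81 and 97·t = 388, so 81 ≤ 388.
t = 5: 3^t = 243 and 97·t = 485, so 243 ≤ 485.
t = 6: 3^t = 729 and 97·t = 582, so 729 > 582.

t = 6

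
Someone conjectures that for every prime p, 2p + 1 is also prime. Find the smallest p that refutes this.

p = 7

A counterexample is any prime p such that 2p + 1 is not prime; we check each in order.
p = 2: 2p + 1 = 5, prime.
p = 3: 2p + 1 = 7, prime.
p = 5: 2p + 1 = 11, prime.
p = 7: 2p + 1 = 15 = 3 × 5, not prime.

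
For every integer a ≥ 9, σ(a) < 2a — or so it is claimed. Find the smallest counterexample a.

a = 12

A counterexample is any integer a ≥ 9 such that the claim fails; we check each in order.
a = 9: σ(9) = 13; 13 < 18.
a = 10: σ(10) = 18; 18 < 20.
a = 11: σ(11) = 12; 12 < 22.
a = 12: σ(12) = 28; 28 ≥ 24.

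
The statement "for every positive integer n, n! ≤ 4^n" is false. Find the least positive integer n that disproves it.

We need the least positive integer n for which n! > 4^n.
n = 1: n! = 1 and 4^n = 4, so 1 ≤ 4.
n = 2: n! = 2 and 4^n = 16, so 2 ≤ 16.
n = 3: n! = 6 and 4^n = 64, so 6 ≤ 64.
n = 4: n! = 24 and 4^n = 256, so 24 ≤ 256.
n = 5: n! = 120 and 4^n = 1024, so 120 ≤ 1024.
n = 6: n! = 720 and 4^n = 4096, so 720 ≤ 4096.
n = 7: n! = 5040 and 4^n = 16384, so 5040 ≤ 16384.
n = 8: n! = 40320 and 4^n = 65536, so 40320 ≤ 65536.
n = 9: n! = 362880 and 4^n = 262144, so 362880 > 262144.
Hence n = 9 is a counterexample.

n = 9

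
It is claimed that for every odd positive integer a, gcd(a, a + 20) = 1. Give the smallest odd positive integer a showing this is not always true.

a = 5

Check each odd positive integer a in order until gcd(a, a + 20) > 1.
a = 1: gcd(1, 21) = 1.
a = 3: gcd(3, 23) = 1.
a = 5: gcd(5, 25) = 5.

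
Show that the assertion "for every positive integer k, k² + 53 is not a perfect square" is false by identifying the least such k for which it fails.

A counterexample is any positive integer k such that k² + 53 is a perfect square; we check each in order.
For k = 1, 2, 3, 4, …, 23, 24, 25 the conclusion holds.
k = 26: 26² + 53 = 729 = 27², a perfect square.
Hence k = 26 is a counterexample.

k = 26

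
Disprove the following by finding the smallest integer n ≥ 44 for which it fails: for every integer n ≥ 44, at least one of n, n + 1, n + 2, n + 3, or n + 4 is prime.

n = 48

A counterexample is any integer n ≥ 44 such that n, n + 1, n + 2, n + 3, n + 4 are all composite; we check each in order.
n = 44: 47 is prime.
n = 45: 47 is prime.
n = 46: 47 is prime.
n = 47: 47 is prime.
n = 48: 48 = 2 × 24; 49 = 7 × 7; 50 = 2 × 25; 51 = 3 × 17; 52 = 2 × 26 — all composite.
Thus n = 48 disproves the claim, and no smaller n works.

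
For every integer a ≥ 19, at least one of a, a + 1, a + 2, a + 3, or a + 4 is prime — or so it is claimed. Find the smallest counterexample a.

Check each integer a ≥ 19 in order until a, a + 1, a + 2, a + 3, a + 4 are all composite.
For a = 19, 20, 21, 22, 23 the conclusion holds.
a = 24: 24 = 2 × 12; 25 = 5 × 5; 26 = 2 × 13; 27 = 3 × 9; 28 = 2 × 14 — all composite.
So a = 24 is the smallest counterexample.

a = 24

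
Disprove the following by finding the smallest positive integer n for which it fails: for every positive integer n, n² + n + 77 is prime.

For n = 1, 2, 3, 4, 5 the conclusion holds.
n = 6: n² + n + 77 = 119 = 7 × 17, composite.

n = 6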